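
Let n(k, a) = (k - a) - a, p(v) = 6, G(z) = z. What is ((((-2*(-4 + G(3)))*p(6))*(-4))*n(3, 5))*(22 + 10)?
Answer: 10752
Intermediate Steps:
n(k, a) = k - 2*a
((((-2*(-4 + G(3)))*p(6))*(-4))*n(3, 5))*(22 + 10) = (((-2*(-4 + 3)*6)*(-4))*(3 - 2*5))*(22 + 10) = (((-2*(-1)*6)*(-4))*(3 - 10))*32 = (((2*6)*(-4))*(-7))*32 = ((12*(-4))*(-7))*32 = -48*(-7)*32 = 336*32 = 10752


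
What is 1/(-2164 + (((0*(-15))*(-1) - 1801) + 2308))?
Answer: -1/1657 ≈ -0.00060350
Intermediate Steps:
1/(-2164 + (((0*(-15))*(-1) - 1801) + 2308)) = 1/(-2164 + ((0*(-1) - 1801) + 2308)) = 1/(-2164 + ((0 - 1801) + 2308)) = 1/(-2164 + (-1801 + 2308)) = 1/(-2164 + 507) = 1/(-1657) = -1/1657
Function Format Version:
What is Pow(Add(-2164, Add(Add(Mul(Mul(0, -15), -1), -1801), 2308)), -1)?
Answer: Rational(-1, 1657) ≈ -0.00060350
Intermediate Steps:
Pow(Add(-2164, Add(Add(Mul(Mul(0, -15), -1), -1801), 2308)), -1) = Pow(Add(-2164, Add(Add(Mul(0, -1), -1801), 2308)), -1) = Pow(Add(-2164, Add(Add(0, -1801), 2308)), -1) = Pow(Add(-2164, Add(-1801, 2308)), -1) = Pow(Add(-2164, 507), -1) = Pow(-1657, -1) = Rational(-1, 1657)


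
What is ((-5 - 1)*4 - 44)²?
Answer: 4624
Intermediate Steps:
((-5 - 1)*4 - 44)² = (-6*4 - 44)² = (-24 - 44)² = (-68)² = 4624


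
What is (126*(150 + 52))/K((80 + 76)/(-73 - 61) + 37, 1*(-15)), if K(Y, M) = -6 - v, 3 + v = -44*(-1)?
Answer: -25452/47 ≈ -541.53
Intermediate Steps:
v = 41 (v = -3 - 44*(-1) = -3 + 44 = 41)
K(Y, M) = -47 (K(Y, M) = -6 - 1*41 = -6 - 41 = -47)
(126*(150 + 52))/K((80 + 76)/(-73 - 61) + 37, 1*(-15)) = (126*(150 + 52))/(-47) = (126*202)*(-1/47) = 25452*(-1/47) = -25452/47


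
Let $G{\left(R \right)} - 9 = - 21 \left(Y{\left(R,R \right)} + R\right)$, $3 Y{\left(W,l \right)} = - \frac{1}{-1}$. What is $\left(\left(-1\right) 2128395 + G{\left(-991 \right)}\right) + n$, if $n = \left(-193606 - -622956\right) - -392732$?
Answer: $-1285500$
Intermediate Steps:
$Y{\left(W,l \right)} = \frac{1}{3}$ ($Y{\left(W,l \right)} = \frac{\left(-1\right) \frac{1}{-1}}{3} = \frac{\left(-1\right) \left(-1\right)}{3} = \frac{1}{3} \cdot 1 = \frac{1}{3}$)
$G{\left(R \right)} = 2 - 21 R$ ($G{\left(R \right)} = 9 - 21 \left(\frac{1}{3} + R\right) = 9 - \left(7 + 21 R\right) = 2 - 21 R$)
$n = 822082$ ($n = \left(-193606 + 622956\right) + 392732 = 429350 + 392732 = 822082$)
$\left(\left(-1\right) 2128395 + G{\left(-991 \right)}\right) + n = \left(\left(-1\right) 2128395 + \left(2 - -20811\right)\right) + 822082 = \left(-2128395 + \left(2 + 20811\right)\right) + 822082 = \left(-2128395 + 20813\right) + 822082 = -2107582 + 822082 = -1285500$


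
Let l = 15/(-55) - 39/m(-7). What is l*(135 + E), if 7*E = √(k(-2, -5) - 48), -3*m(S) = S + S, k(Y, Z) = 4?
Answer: -179415/154 - 1329*I*√11/539 ≈ -1165.0 - 8.1777*I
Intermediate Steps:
m(S) = -2*S/3 (m(S) = -(S + S)/3 = -2*S/3)
E = 2*I*√11/7 (E = √(4 - 48)/7 = √(-44)/7 = (2*I*√11)/7 = 2*I*√11/7 ≈ 0.94761*I)
l = -1329/154 (l = 15/(-55) - 39/((-⅔*(-7))) = 15*(-1/55) - 39/14/3 = -3/11 - 39*3/14 = -3/11 - 117/14 = -1329/154 ≈ -8.6299)
l*(135 + E) = -1329*(135 + 2*I*√11/7)/154 = -179415/154 - 1329*I*√11/539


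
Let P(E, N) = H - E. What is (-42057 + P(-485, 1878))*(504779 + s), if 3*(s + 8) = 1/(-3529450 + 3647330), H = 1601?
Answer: -7135111948363211/353640 ≈ -2.0176e+10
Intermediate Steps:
P(E, N) = 1601 - E
s = -2829119/353640 (s = -8 + 1/(3*(-3529450 + 3647330)) = -8 + (1/3)/117880 = -8 + (1/3)*(1/117880) = -8 + 1/353640 = -2829119/353640 ≈ -8.0000)
(-42057 + P(-485, 1878))*(504779 + s) = (-42057 + (1601 - 1*(-485)))*(504779 - 2829119/353640) = (-42057 + (1601 + 485))*(178507216441/353640) = (-42057 + 2086)*(178507216441/353640) = -39971*178507216441/353640 = -7135111948363211/353640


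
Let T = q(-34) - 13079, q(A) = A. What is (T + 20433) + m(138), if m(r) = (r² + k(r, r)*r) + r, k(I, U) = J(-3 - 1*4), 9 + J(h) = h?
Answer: 24294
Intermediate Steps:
J(h) = -9 + h
k(I, U) = -16 (k(I, U) = -9 + (-3 - 1*4) = -9 + (-3 - 4) = -9 - 7 = -16)
T = -13113 (T = -34 - 13079 = -13113)
m(r) = r² - 15*r (m(r) = (r² - 16*r) + r = r² - 15*r)
(T + 20433) + m(138) = (-13113 + 20433) + 138*(-15 + 138) = 7320 + 138*123 = 7320 + 16974 = 24294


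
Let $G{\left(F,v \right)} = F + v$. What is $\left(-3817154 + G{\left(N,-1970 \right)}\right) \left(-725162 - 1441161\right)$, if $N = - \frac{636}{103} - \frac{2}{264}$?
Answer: $\frac{112486092055942757}{13596} \approx 8.2735 \cdot 10^{12}$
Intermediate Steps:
$N = - \frac{84055}{13596}$ ($N = \left(-636\right) \frac{1}{103} - \frac{1}{132} = - \frac{636}{103} - \frac{1}{132} = - \frac{84055}{13596} \approx -6.1823$)
$\left(-3817154 + G{\left(N,-1970 \right)}\right) \left(-725162 - 1441161\right) = \left(-3817154 - \frac{26868175}{13596}\right) \left(-725162 - 1441161\right) = \left(-3817154 - \frac{26868175}{13596}\right) \left(-2166323\right) = \left(- \frac{51924893959}{13596}\right) \left(-2166323\right) = \frac{112486092055942757}{13596}$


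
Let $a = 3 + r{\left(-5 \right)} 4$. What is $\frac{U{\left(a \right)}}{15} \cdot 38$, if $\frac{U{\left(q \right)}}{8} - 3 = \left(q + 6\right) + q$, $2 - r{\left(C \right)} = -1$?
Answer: $\frac{3952}{5} \approx 790.4$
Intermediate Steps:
$r{\left(C \right)} = 3$ ($r{\left(C \right)} = 2 - -1 = 2 + 1 = 3$)
$a = 15$ ($a = 3 + 3 \cdot 4 = 3 + 12 = 15$)
$U{\left(q \right)} = 72 + 16 q$ ($U{\left(q \right)} = 24 + 8 \left(\left(q + 6\right) + q\right) = 24 + 8 \left(\left(6 + q\right) + q\right) = 24 + 8 \left(6 + 2 q\right) = 24 + \left(48 + 16 q\right) = 72 + 16 q$)
$\frac{U{\left(a \right)}}{15} \cdot 38 = \frac{72 + 16 \cdot 15}{15} \cdot 38 = \frac{72 + 240}{15} \cdot 38 = \frac{1}{15} \cdot 312 \cdot 38 = \frac{104}{5} \cdot 38 = \frac{3952}{5}$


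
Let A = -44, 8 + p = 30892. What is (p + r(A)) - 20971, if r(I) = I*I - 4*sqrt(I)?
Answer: 11849 - 8*I*sqrt(11) ≈ 11849.0 - 26.533*I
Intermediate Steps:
p = 30884 (p = -8 + 30892 = 30884)
r(I) = I**2 - 4*sqrt(I)
(p + r(A)) - 20971 = (30884 + ((-44)**2 - 8*I*sqrt(11))) - 20971 = (30884 + (1936 - 8*I*sqrt(11))) - 20971 = (32820 - 8*I*sqrt(11)) - 20971 = 11849 - 8*I*sqrt(11)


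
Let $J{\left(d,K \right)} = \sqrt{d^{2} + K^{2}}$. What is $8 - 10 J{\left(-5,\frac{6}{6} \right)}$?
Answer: $8 - 10 \sqrt{26} \approx -42.99$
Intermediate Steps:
$J{\left(d,K \right)} = \sqrt{K^{2} + d^{2}}$
$8 - 10 J{\left(-5,\frac{6}{6} \right)} = 8 - 10 \sqrt{\left(\frac{6}{6}\right)^{2} + \left(-5\right)^{2}} = 8 - 10 \sqrt{\left(6 \cdot \frac{1}{6}\right)^{2} + 25} = 8 - 10 \sqrt{1^{2} + 25} = 8 - 10 \sqrt{1 + 25} = 8 - 10 \sqrt{26}$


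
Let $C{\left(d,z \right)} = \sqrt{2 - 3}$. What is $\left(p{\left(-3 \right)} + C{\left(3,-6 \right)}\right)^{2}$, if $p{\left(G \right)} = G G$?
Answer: $\left(9 + i\right)^{2} \approx 80.0 + 18.0 i$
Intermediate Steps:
$C{\left(d,z \right)} = i$ ($C{\left(d,z \right)} = \sqrt{-1} = i$)
$p{\left(G \right)} = G^{2}$
$\left(p{\left(-3 \right)} + C{\left(3,-6 \right)}\right)^{2} = \left(\left(-3\right)^{2} + i\right)^{2} = \left(9 + i\right)^{2}$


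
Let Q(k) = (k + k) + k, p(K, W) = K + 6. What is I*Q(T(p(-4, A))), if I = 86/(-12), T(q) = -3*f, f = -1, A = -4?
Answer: -129/2 ≈ -64.500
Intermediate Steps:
p(K, W) = 6 + K
T(q) = 3 (T(q) = -3*(-1) = 3)
Q(k) = 3*k (Q(k) = 2*k + k = 3*k)
I = -43/6 (I = 86*(-1/12) = -43/6 ≈ -7.1667)
I*Q(T(p(-4, A))) = -43*3/2 = -43/6*9 = -129/2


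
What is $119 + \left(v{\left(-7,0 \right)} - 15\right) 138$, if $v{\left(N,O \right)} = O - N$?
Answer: $-985$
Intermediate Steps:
$119 + \left(v{\left(-7,0 \right)} - 15\right) 138 = 119 + \left(\left(0 - -7\right) - 15\right) 138 = 119 + \left(\left(0 + 7\right) - 15\right) 138 = 119 + \left(7 - 15\right) 138 = 119 - 1104 = -985$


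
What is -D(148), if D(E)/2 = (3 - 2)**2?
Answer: -2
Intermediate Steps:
D(E) = 2 (D(E) = 2*(3 - 2)**2 = 2*1**2 = 2*1 = 2)
-D(148) = -1*2 = -2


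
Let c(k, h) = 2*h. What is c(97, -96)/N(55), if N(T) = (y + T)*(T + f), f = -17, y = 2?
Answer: -32/361 ≈ -0.088643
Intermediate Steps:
N(T) = (-17 + T)*(2 + T) (N(T) = (2 + T)*(T - 17) = (2 + T)*(-17 + T) = (-17 + T)*(2 + T))
c(97, -96)/N(55) = (2*(-96))/(-34 + 55² - 15*55) = -192/(-34 + 3025 - 825) = -192/2166 = -192*1/2166 = -32/361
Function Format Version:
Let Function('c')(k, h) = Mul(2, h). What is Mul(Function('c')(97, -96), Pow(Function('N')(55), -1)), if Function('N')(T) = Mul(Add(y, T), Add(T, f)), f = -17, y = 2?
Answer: Rational(-32, 361) ≈ -0.088643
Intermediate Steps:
Function('N')(T) = Mul(Add(-17, T), Add(2, T)) (Function('N')(T) = Mul(Add(2, T), Add(T, -17)) = Mul(Add(2, T), Add(-17, T)) = Mul(Add(-17, T), Add(2, T)))
Mul(Function('c')(97, -96), Pow(Function('N')(55), -1)) = Mul(Mul(2, -96), Pow(Add(-34, Pow(55, 2), Mul(-15, 55)), -1)) = Mul(-192, Pow(Add(-34, 3025, -825), -1)) = Mul(-192, Pow(2166, -1)) = Mul(-192, Rational(1, 2166)) = Rational(-32, 361)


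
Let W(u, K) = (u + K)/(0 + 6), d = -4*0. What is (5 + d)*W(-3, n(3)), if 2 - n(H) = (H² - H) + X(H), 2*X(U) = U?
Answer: -85/12 ≈ -7.0833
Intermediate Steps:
X(U) = U/2
d = 0
n(H) = 2 + H/2 - H² (n(H) = 2 - ((H² - H) + H/2) = 2 - (H² - H/2) = 2 + (H/2 - H²) = 2 + H/2 - H²)
W(u, K) = K/6 + u/6 (W(u, K) = (K + u)/6 = (K + u)*(⅙) = K/6 + u/6)
(5 + d)*W(-3, n(3)) = (5 + 0)*((2 + (½)*3 - 1*3²)/6 + (⅙)*(-3)) = 5*((2 + 3/2 - 1*9)/6 - ½) = 5*((2 + 3/2 - 9)/6 - ½) = 5*((⅙)*(-11/2) - ½) = 5*(-11/12 - ½) = 5*(-17/12) = -85/12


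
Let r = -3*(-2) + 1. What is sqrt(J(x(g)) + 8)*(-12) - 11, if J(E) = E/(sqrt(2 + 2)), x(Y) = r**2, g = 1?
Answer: -11 - 6*sqrt(130) ≈ -79.411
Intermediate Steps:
r = 7 (r = 6 + 1 = 7)
x(Y) = 49 (x(Y) = 7**2 = 49)
J(E) = E/2 (J(E) = E/(sqrt(4)) = E/2)
sqrt(J(x(g)) + 8)*(-12) - 11 = sqrt((1/2)*49 + 8)*(-12) - 11 = sqrt(49/2 + 8)*(-12) - 11 = sqrt(65/2)*(-12) - 11 = (sqrt(130)/2)*(-12) - 11 = -6*sqrt(130) - 11 = -11 - 6*sqrt(130)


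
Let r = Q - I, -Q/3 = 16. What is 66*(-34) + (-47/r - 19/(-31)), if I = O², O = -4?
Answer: -4449423/1984 ≈ -2242.7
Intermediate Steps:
Q = -48 (Q = -3*16 = -48)
I = 16 (I = (-4)² = 16)
r = -64 (r = -48 - 1*16 = -48 - 16 = -64)
66*(-34) + (-47/r - 19/(-31)) = 66*(-34) + (-47/(-64) - 19/(-31)) = -2244 + (-47*(-1/64) - 19*(-1/31)) = -2244 + (47/64 + 19/31) = -2244 + 2673/1984 = -4449423/1984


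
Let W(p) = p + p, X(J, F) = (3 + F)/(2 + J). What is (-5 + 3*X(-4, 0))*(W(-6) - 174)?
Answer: 1767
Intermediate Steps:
X(J, F) = (3 + F)/(2 + J)
W(p) = 2*p
(-5 + 3*X(-4, 0))*(W(-6) - 174) = (-5 + 3*((3 + 0)/(2 - 4)))*(2*(-6) - 174) = (-5 + 3*(3/(-2)))*(-12 - 174) = (-5 + 3*(-½*3))*(-186) = (-5 + 3*(-3/2))*(-186) = (-5 - 9/2)*(-186) = -19/2*(-186) = 1767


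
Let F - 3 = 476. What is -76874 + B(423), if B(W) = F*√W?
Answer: -76874 + 1437*√47 ≈ -67022.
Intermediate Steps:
F = 479 (F = 3 + 476 = 479)
B(W) = 479*√W
-76874 + B(423) = -76874 + 479*√423 = -76874 + 479*(3*√47) = -76874 + 1437*√47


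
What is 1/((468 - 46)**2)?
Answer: 1/178084 ≈ 5.6153e-6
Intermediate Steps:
1/((468 - 46)**2) = 1/(422**2) = 1/178084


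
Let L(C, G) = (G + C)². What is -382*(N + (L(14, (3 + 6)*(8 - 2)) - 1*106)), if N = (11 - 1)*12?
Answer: -1771716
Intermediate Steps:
L(C, G) = (C + G)²
N = 120 (N = 10*12 = 120)
-382*(N + (L(14, (3 + 6)*(8 - 2)) - 1*106)) = -382*(120 + ((14 + (3 + 6)*(8 - 2))² - 1*106)) = -382*(120 + ((14 + 9*6)² - 106)) = -382*(120 + ((14 + 54)² - 106)) = -382*(120 + (68² - 106)) = -382*(120 + (4624 - 106)) = -382*(120 + 4518) = -382*4638 = -1771716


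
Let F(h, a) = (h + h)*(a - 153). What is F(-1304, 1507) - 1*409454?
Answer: -3940686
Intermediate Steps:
F(h, a) = 2*h*(-153 + a) (F(h, a) = (2*h)*(-153 + a) = 2*h*(-153 + a))
F(-1304, 1507) - 1*409454 = 2*(-1304)*(-153 + 1507) - 1*409454 = 2*(-1304)*1354 - 409454 = -3531232 - 409454 = -3940686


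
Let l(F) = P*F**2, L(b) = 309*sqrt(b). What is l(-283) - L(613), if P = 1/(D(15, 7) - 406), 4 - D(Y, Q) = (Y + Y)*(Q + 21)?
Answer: -80089/1242 - 309*sqrt(613) ≈ -7715.0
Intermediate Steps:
D(Y, Q) = 4 - 2*Y*(21 + Q) (D(Y, Q) = 4 - (Y + Y)*(Q + 21) = 4 - 2*Y*(21 + Q))
P = -1/1242 (P = 1/((4 - 42*15 - 2*7*15) - 406) = 1/((4 - 630 - 210) - 406) = 1/(-836 - 406) = 1/(-1242) = -1/1242 ≈ -0.00080515)
l(F) = -F**2/1242
l(-283) - L(613) = -1/1242*(-283)**2 - 309*sqrt(613) = -1/1242*80089 - 309*sqrt(613) = -80089/1242 - 309*sqrt(613)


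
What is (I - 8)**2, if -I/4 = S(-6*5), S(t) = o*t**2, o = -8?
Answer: 828979264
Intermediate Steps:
S(t) = -8*t**2
I = 28800 (I = -(-32)*(-6*5)**2 = -(-32)*(-1*30)**2 = -(-32)*(-30)**2 = -(-32)*900 = -4*(-7200) = 28800)
(I - 8)**2 = (28800 - 8)**2 = 28792**2 = 828979264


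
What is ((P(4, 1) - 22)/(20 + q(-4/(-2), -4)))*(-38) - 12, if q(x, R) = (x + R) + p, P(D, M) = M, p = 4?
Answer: 267/11 ≈ 24.273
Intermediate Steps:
q(x, R) = 4 + R + x (q(x, R) = (x + R) + 4 = (R + x) + 4 = 4 + R + x)
((P(4, 1) - 22)/(20 + q(-4/(-2), -4)))*(-38) - 12 = ((1 - 22)/(20 + (4 - 4 - 4/(-2))))*(-38) - 12 = -21/(20 + (4 - 4 - 4*(-½)))*(-38) - 12 = -21/(20 + (4 - 4 + 2))*(-38) - 12 = -21/(20 + 2)*(-38) - 12 = -21/22*(-38) - 12 = 399/11 - 12 = 267/11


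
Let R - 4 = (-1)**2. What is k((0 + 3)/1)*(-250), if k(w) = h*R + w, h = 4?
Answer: -5750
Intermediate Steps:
R = 5 (R = 4 + (-1)**2 = 4 + 1 = 5)
k(w) = 20 + w (k(w) = 4*5 + w = 20 + w)
k((0 + 3)/1)*(-250) = (20 + (0 + 3)/1)*(-250) = (20 + 3*1)*(-250) = (20 + 3)*(-250) = 23*(-250) = -5750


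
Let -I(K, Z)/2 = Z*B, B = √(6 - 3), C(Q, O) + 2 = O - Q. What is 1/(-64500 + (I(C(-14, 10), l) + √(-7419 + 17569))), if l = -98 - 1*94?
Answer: 1/(-64500 + 5*√406 + 384*√3) ≈ -1.5690e-5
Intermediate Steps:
l = -192 (l = -98 - 94 = -192)
C(Q, O) = -2 + O - Q (C(Q, O) = -2 + (O - Q) = -2 + O - Q)
B = √3 ≈ 1.7320
I(K, Z) = -2*Z*√3
1/(-64500 + (I(C(-14, 10), l) + √(-7419 + 17569))) = 1/(-64500 + (-2*(-192)*√3 + √(-7419 + 17569))) = 1/(-64500 + (384*√3 + √10150)) = 1/(-64500 + (384*√3 + 5*√406)) = 1/(-64500 + (5*√406 + 384*√3)) = 1/(-64500 + 5*√406 + 384*√3)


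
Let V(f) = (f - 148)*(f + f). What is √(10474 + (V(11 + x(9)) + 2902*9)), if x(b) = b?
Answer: 4*√1967 ≈ 177.40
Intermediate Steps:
V(f) = 2*f*(-148 + f) (V(f) = (-148 + f)*(2*f) = 2*f*(-148 + f))
√(10474 + (V(11 + x(9)) + 2902*9)) = √(10474 + (2*(11 + 9)*(-148 + (11 + 9)) + 2902*9)) = √(10474 + (2*20*(-148 + 20) + 26118)) = √(10474 + (2*20*(-128) + 26118)) = √(10474 + (-5120 + 26118)) = √(10474 + 20998) = √31472 = 4*√1967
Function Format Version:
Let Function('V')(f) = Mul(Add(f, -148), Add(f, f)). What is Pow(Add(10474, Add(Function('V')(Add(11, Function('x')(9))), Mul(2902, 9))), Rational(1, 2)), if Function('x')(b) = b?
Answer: Mul(4, Pow(1967, Rational(1, 2))) ≈ 177.40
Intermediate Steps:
Function('V')(f) = Mul(2, f, Add(-148, f)) (Function('V')(f) = Mul(Add(-148, f), Mul(2, f)) = Mul(2, f, Add(-148, f)))
Pow(Add(10474, Add(Function('V')(Add(11, Function('x')(9))), Mul(2902, 9))), Rational(1, 2)) = Pow(Add(10474, Add(Mul(2, Add(11, 9), Add(-148, Add(11, 9))), Mul(2902, 9))), Rational(1, 2)) = Pow(Add(10474, Add(Mul(2, 20, Add(-148, 20)), 26118)), Rational(1, 2)) = Pow(Add(10474, Add(Mul(2, 20, -128), 26118)), Rational(1, 2)) = Pow(Add(10474, Add(-5120, 26118)), Rational(1, 2)) = Pow(Add(10474, 20998), Rational(1, 2)) = Pow(31472, Rational(1, 2)) = Mul(4, Pow(1967, Rational(1, 2)))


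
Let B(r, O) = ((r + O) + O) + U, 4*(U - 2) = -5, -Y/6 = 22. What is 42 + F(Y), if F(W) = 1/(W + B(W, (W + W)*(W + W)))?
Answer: 23373634/556515 ≈ 42.000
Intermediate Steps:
Y = -132 (Y = -6*22 = -132)
U = ¾ (U = 2 + (¼)*(-5) = 2 - 5/4 = ¾ ≈ 0.75000)
B(r, O) = ¾ + r + 2*O (B(r, O) = ((r + O) + O) + ¾ = ((O + r) + O) + ¾ = (r + 2*O) + ¾ = ¾ + r + 2*O)
F(W) = 1/(¾ + 2*W + 8*W²) (F(W) = 1/(W + (¾ + W + 2*((W + W)*(W + W)))) = 1/(W + (¾ + W + 2*((2*W)*(2*W)))) = 1/(W + (¾ + W + 2*(4*W²))) = 1/(W + (¾ + W + 8*W²)) = 1/(¾ + 2*W + 8*W²))
42 + F(Y) = 42 + 4/(3 + 8*(-132) + 32*(-132)²) = 42 + 4/(3 - 1056 + 32*17424) = 42 + 4/(3 - 1056 + 557568) = 42 + 4/556515 = 23373634/556515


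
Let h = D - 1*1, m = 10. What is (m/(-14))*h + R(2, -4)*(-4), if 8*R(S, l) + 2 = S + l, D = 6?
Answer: -11/7 ≈ -1.5714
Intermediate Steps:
R(S, l) = -¼ + S/8 + l/8 (R(S, l) = -¼ + (S + l)/8 = -¼ + (S/8 + l/8) = -¼ + S/8 + l/8)
h = 5 (h = 6 - 1*1 = 6 - 1 = 5)
(m/(-14))*h + R(2, -4)*(-4) = (10/(-14))*5 + (-¼ + (⅛)*2 + (⅛)*(-4))*(-4) = (10*(-1/14))*5 + (-¼ + ¼ - ½)*(-4) = -5/7*5 - ½*(-4) = -25/7 + 2 = -11/7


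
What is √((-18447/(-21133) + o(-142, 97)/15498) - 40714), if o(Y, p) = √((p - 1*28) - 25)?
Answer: √(-2475765458348632695 + 7847464821*√11)/7798077 ≈ 201.77*I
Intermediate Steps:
o(Y, p) = √(-53 + p) (o(Y, p) = √((p - 28) - 25) = √((-28 + p) - 25) = √(-53 + p))
√((-18447/(-21133) + o(-142, 97)/15498) - 40714) = √((-18447/(-21133) + √(-53 + 97)/15498) - 40714) = √((-18447*(-1/21133) + √44*(1/15498)) - 40714) = √((18447/21133 + (2*√11)*(1/15498)) - 40714) = √((18447/21133 + √11/7749) - 40714) = √(-860390515/21133 + √11/7749)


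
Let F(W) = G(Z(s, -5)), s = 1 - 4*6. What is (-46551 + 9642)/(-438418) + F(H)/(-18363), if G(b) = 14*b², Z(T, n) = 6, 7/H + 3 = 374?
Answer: 152265765/2683556578 ≈ 0.056740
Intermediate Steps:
H = 1/53 (H = 7/(-3 + 374) = 7/371 = 7*(1/371) = 1/53 ≈ 0.018868)
s = -23 (s = 1 - 24 = -23)
F(W) = 504 (F(W) = 14*6² = 14*36 = 504)
(-46551 + 9642)/(-438418) + F(H)/(-18363) = (-46551 + 9642)/(-438418) + 504/(-18363) = -36909*(-1/438418) + 504*(-1/18363) = 36909/438418 - 168/6121 = 152265765/2683556578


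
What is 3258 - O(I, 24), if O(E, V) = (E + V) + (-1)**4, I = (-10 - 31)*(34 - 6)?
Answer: 4381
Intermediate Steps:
I = -1148 (I = -41*28 = -1148)
O(E, V) = 1 + E + V (O(E, V) = (E + V) + 1 = 1 + E + V)
3258 - O(I, 24) = 3258 - (1 - 1148 + 24) = 3258 - 1*(-1123) = 3258 + 1123 = 4381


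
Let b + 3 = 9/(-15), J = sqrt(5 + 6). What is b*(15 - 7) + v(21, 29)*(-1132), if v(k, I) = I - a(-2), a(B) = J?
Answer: -164284/5 + 1132*sqrt(11) ≈ -29102.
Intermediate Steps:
J = sqrt(11) ≈ 3.3166
a(B) = sqrt(11)
b = -18/5 (b = -3 + 9/(-15) = -3 + 9*(-1/15) = -3 - 3/5 = -18/5 ≈ -3.6000)
v(k, I) = I - sqrt(11)
b*(15 - 7) + v(21, 29)*(-1132) = -18*(15 - 7)/5 + (29 - sqrt(11))*(-1132) = -18/5*8 + (-32828 + 1132*sqrt(11)) = -144/5 + (-32828 + 1132*sqrt(11)) = -164284/5 + 1132*sqrt(11)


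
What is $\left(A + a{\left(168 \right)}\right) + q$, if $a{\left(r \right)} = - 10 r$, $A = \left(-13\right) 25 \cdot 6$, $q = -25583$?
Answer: $-29213$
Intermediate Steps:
$A = -1950$ ($A = \left(-325\right) 6 = -1950$)
$\left(A + a{\left(168 \right)}\right) + q = \left(-1950 - 1680\right) - 25583 = -3630 - 25583 = -29213$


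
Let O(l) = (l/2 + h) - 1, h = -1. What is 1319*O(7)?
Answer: 3957/2 ≈ 1978.5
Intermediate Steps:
O(l) = -2 + l/2 (O(l) = (l/2 - 1) - 1 = (-1 + l/2) - 1 = -2 + l/2)
1319*O(7) = 1319*(-2 + (½)*7) = 1319*(-2 + 7/2) = 1319*(3/2) = 3957/2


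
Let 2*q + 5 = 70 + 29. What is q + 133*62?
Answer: 8293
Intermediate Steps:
q = 47 (q = -5/2 + (70 + 29)/2 = -5/2 + (½)*99 = -5/2 + 99/2 = 47)
q + 133*62 = 47 + 133*62 = 47 + 8246 = 8293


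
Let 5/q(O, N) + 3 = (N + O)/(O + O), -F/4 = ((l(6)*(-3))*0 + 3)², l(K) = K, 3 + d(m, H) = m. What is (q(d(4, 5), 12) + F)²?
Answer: 58564/49 ≈ 1195.2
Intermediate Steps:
d(m, H) = -3 + m
F = -36 (F = -4*((6*(-3))*0 + 3)² = -4*(-18*0 + 3)² = -4*(0 + 3)² = -4*3² = -4*9 = -36)
q(O, N) = 5/(-3 + (N + O)/(2*O)) (q(O, N) = 5/(-3 + (N + O)/(O + O)) = 5/(-3 + (N + O)/((2*O))) = 5/(-3 + (N + O)*(1/(2*O))) = 5/(-3 + (N + O)/(2*O)))
(q(d(4, 5), 12) + F)² = (10*(-3 + 4)/(12 - 5*(-3 + 4)) - 36)² = (10*1/(12 - 5*1) - 36)² = (10*1/(12 - 5) - 36)² = (10*1/7 - 36)² = (10*1*(⅐) - 36)² = (10/7 - 36)² = (-242/7)² = 58564/49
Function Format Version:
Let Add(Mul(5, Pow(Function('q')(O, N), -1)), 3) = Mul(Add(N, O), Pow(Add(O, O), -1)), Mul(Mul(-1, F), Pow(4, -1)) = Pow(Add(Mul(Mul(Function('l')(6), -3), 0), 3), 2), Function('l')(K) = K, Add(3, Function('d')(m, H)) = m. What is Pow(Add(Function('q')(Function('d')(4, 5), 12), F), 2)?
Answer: Rational(58564, 49) ≈ 1195.2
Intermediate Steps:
Function('d')(m, H) = Add(-3, m)
F = -36 (F = Mul(-4, Pow(Add(Mul(Mul(6, -3), 0), 3), 2)) = Mul(-4, Pow(Add(Mul(-18, 0), 3), 2)) = Mul(-4, Pow(Add(0, 3), 2)) = Mul(-4, Pow(3, 2)) = Mul(-4, 9) = -36)
Function('q')(O, N) = Mul(5, Pow(Add(-3, Mul(Rational(1, 2), Pow(O, -1), Add(N, O))), -1)) (Function('q')(O, N) = Mul(5, Pow(Add(-3, Mul(Add(N, O), Pow(Add(O, O), -1))), -1)) = Mul(5, Pow(Add(-3, Mul(Add(N, O), Pow(Mul(2, O), -1))), -1)) = Mul(5, Pow(Add(-3, Mul(Add(N, O), Mul(Rational(1, 2), Pow(O, -1)))), -1)) = Mul(5, Pow(Add(-3, Mul(Rational(1, 2), Pow(O, -1), Add(N, O))), -1)))
Pow(Add(Function('q')(Function('d')(4, 5), 12), F), 2) = Pow(Add(Mul(10, Add(-3, 4), Pow(Add(12, Mul(-5, Add(-3, 4))), -1)), -36), 2) = Pow(Add(Mul(10, 1, Pow(Add(12, Mul(-5, 1)), -1)), -36), 2) = Pow(Add(Mul(10, 1, Pow(Add(12, -5), -1)), -36), 2) = Pow(Add(Mul(10, 1, Pow(7, -1)), -36), 2) = Pow(Add(Mul(10, 1, Rational(1, 7)), -36), 2) = Pow(Add(Rational(10, 7), -36), 2) = Pow(Rational(-242, 7), 2) = Rational(58564, 49)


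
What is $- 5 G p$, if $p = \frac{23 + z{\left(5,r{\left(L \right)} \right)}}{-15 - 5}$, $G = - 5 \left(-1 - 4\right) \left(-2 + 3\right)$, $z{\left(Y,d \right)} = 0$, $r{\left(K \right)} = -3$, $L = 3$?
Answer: $\frac{575}{4} \approx 143.75$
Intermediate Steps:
$G = 25$ ($G = - 5 \left(\left(-5\right) 1\right) = \left(-5\right) \left(-5\right) = 25$)
$p = - \frac{23}{20}$ ($p = \frac{23 + 0}{-15 - 5} = \frac{23}{-20} = 23 \left(- \frac{1}{20}\right) = - \frac{23}{20} \approx -1.15$)
$- 5 G p = \left(-5\right) 25 \left(- \frac{23}{20}\right) = \left(-125\right) \left(- \frac{23}{20}\right) = \frac{575}{4}$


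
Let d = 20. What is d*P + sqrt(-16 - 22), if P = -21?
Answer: -420 + I*sqrt(38) ≈ -420.0 + 6.1644*I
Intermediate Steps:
d*P + sqrt(-16 - 22) = 20*(-21) + sqrt(-16 - 22) = -420 + sqrt(-38) = -420 + I*sqrt(38)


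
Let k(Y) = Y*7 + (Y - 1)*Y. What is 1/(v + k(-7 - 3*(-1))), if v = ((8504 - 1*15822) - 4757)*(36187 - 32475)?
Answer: -1/44822408 ≈ -2.2310e-8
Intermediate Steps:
v = -44822400 (v = ((8504 - 15822) - 4757)*3712 = (-7318 - 4757)*3712 = -12075*3712 = -44822400)
k(Y) = 7*Y + Y*(-1 + Y) (k(Y) = 7*Y + (-1 + Y)*Y = 7*Y + Y*(-1 + Y))
1/(v + k(-7 - 3*(-1))) = 1/(-44822400 + (-7 - 3*(-1))*(6 + (-7 - 3*(-1)))) = 1/(-44822400 + (-7 + 3)*(6 + (-7 + 3))) = 1/(-44822400 - 4*(6 - 4)) = 1/(-44822400 - 4*2) = 1/(-44822400 - 8) = 1/(-44822408) = -1/44822408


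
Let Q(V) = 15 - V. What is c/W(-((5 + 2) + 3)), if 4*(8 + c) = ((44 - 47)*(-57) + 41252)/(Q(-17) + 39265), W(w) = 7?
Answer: -1216081/1100316 ≈ -1.1052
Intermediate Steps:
c = -1216081/157188 (c = -8 + (((44 - 47)*(-57) + 41252)/((15 - 1*(-17)) + 39265))/4 = -8 + ((-3*(-57) + 41252)/((15 + 17) + 39265))/4 = -8 + ((171 + 41252)/(32 + 39265))/4 = -8 + (41423/39297)/4 = -8 + (41423*(1/39297))/4 = -8 + (1/4)*(41423/39297) = -8 + 41423/157188 = -1216081/157188 ≈ -7.7365)
c/W(-((5 + 2) + 3)) = -1216081/157188/7 = -1216081/157188*1/7 = -1216081/1100316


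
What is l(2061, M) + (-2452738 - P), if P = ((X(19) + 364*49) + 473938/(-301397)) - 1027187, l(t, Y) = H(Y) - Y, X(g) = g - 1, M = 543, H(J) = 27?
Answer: -435192983699/301397 ≈ -1.4439e+6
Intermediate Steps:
X(g) = -1 + g
l(t, Y) = 27 - Y
P = -304210412139/301397 (P = (((-1 + 19) + 364*49) + 473938/(-301397)) - 1027187 = ((18 + 17836) + 473938*(-1/301397)) - 1027187 = (17854 - 473938/301397) - 1027187 = 5380668100/301397 - 1027187 = -304210412139/301397 ≈ -1.0093e+6)
l(2061, M) + (-2452738 - P) = (27 - 1*543) + (-2452738 - 1*(-304210412139/301397)) = (27 - 543) + (-2452738 + 304210412139/301397) = -516 - 435037462847/301397 = -435192983699/301397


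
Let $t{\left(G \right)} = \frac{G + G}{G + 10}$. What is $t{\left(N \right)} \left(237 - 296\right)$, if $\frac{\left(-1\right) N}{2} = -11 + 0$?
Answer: $- \frac{649}{8} \approx -81.125$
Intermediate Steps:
$N = 22$ ($N = - 2 \left(-11 + 0\right) = \left(-2\right) \left(-11\right) = 22$)
$t{\left(G \right)} = \frac{2 G}{10 + G}$
$t{\left(N \right)} \left(237 - 296\right) = 2 \cdot 22 \frac{1}{10 + 22} \left(237 - 296\right) = 2 \cdot 22 \cdot \frac{1}{32} \left(-59\right) = \frac{11}{8} \left(-59\right) = - \frac{649}{8}$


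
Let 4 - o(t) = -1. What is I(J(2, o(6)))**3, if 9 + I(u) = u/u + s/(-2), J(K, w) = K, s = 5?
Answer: -9261/8 ≈ -1157.6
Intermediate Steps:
o(t) = 5 (o(t) = 4 - 1*(-1) = 4 + 1 = 5)
I(u) = -21/2 (I(u) = -9 + (u/u + 5/(-2)) = -9 + (1 + 5*(-1/2)) = -9 + (1 - 5/2) = -9 - 3/2 = -21/2)
I(J(2, o(6)))**3 = (-21/2)**3 = -9261/8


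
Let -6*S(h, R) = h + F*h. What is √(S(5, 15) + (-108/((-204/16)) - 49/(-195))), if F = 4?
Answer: √22248070/2210 ≈ 2.1343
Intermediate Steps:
S(h, R) = -5*h/6 (S(h, R) = -(h + 4*h)/6 = -5*h/6)
√(S(5, 15) + (-108/((-204/16)) - 49/(-195))) = √(-⅚*5 + (-108/((-204/16)) - 49/(-195))) = √(-25/6 + (-108/((-204*1/16)) - 49*(-1/195))) = √(-25/6 + (-108/(-51/4) + 49/195)) = √(-25/6 + (-108*(-4/51) + 49/195)) = √(-25/6 + (144/17 + 49/195)) = √(-25/6 + 28913/3315) = √(10067/2210) = √22248070/2210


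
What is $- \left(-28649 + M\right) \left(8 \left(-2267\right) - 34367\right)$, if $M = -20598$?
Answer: $-2585615241$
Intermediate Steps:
$- \left(-28649 + M\right) \left(8 \left(-2267\right) - 34367\right) = - \left(-28649 - 20598\right) \left(8 \left(-2267\right) - 34367\right) = - \left(-49247\right) \left(-18136 - 34367\right) = - \left(-49247\right) \left(-52503\right) = \left(-1\right) 2585615241 = -2585615241$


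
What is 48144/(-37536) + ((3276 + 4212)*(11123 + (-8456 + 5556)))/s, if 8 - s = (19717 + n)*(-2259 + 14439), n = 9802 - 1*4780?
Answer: -5152583903/3465191638 ≈ -1.4870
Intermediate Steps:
n = 5022 (n = 9802 - 4780 = 5022)
s = -301321012 (s = 8 - (19717 + 5022)*(-2259 + 14439) = 8 - 24739*12180 = 8 - 1*301321020 = 8 - 301321020 = -301321012)
48144/(-37536) + ((3276 + 4212)*(11123 + (-8456 + 5556)))/s = 48144/(-37536) + ((3276 + 4212)*(11123 + (-8456 + 5556)))/(-301321012) = 48144*(-1/37536) + (7488*(11123 - 2900))*(-1/301321012) = -59/46 + (7488*8223)*(-1/301321012) = -59/46 + 61573824*(-1/301321012) = -59/46 - 15393456/75330253 = -5152583903/3465191638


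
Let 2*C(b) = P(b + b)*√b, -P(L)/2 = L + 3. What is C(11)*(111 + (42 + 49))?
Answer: -5050*√11 ≈ -16749.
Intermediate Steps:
P(L) = -6 - 2*L (P(L) = -2*(L + 3) = -2*(3 + L) = -6 - 2*L)
C(b) = √b*(-6 - 4*b)/2 (C(b) = ((-6 - 2*(b + b))*√b)/2 = ((-6 - 4*b)*√b)/2 = (√b*(-6 - 4*b))/2 = √b*(-6 - 4*b)/2)
C(11)*(111 + (42 + 49)) = (√11*(-3 - 2*11))*(111 + (42 + 49)) = (√11*(-3 - 22))*(111 + 91) = (√11*(-25))*202 = -25*√11*202 = -5050*√11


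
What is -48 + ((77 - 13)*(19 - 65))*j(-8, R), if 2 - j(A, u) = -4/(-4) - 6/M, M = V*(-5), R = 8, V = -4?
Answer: -19376/5 ≈ -3875.2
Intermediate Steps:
M = 20 (M = -4*(-5) = 20)
j(A, u) = 13/10 (j(A, u) = 2 - (-4/(-4) - 6/20) = 2 - (-4*(-¼) - 6*1/20) = 2 - (1 - 3/10) = 2 - 1*7/10 = 2 - 7/10 = 13/10)
-48 + ((77 - 13)*(19 - 65))*j(-8, R) = -48 + ((77 - 13)*(19 - 65))*(13/10) = -48 + (64*(-46))*(13/10) = -48 - 2944*13/10 = -48 - 19136/5 = -19376/5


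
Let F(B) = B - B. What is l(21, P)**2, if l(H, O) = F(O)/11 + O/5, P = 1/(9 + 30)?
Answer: 1/38025 ≈ 2.6298e-5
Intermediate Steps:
P = 1/39 ≈ 0.025641
F(B) = 0
l(H, O) = O/5 (l(H, O) = 0/11 + O/5 = 0*(1/11) + O*(1/5) = 0 + O/5 = O/5)
l(21, P)**2 = ((1/5)*(1/39))**2 = (1/195)**2 = 1/38025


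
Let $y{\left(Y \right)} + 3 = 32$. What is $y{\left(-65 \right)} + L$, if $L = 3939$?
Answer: $3968$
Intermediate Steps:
$y{\left(Y \right)} = 29$ ($y{\left(Y \right)} = -3 + 32 = 29$)
$y{\left(-65 \right)} + L = 29 + 3939 = 3968$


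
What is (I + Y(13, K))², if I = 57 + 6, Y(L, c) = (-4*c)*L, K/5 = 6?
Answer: 2241009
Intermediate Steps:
K = 30 (K = 5*6 = 30)
Y(L, c) = -4*L*c
I = 63
(I + Y(13, K))² = (63 - 4*13*30)² = (63 - 1560)² = (-1497)² = 2241009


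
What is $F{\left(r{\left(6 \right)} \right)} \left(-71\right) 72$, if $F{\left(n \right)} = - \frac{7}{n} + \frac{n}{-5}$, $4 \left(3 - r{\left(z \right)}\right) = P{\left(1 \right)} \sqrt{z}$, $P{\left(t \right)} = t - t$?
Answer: $\frac{74976}{5} \approx 14995.0$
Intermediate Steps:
$P{\left(t \right)} = 0$
$r{\left(z \right)} = 3$ ($r{\left(z \right)} = 3 - \frac{0 \sqrt{z}}{4} = 3 - 0 = 3 + 0 = 3$)
$F{\left(n \right)} = - \frac{7}{n} - \frac{n}{5}$ ($F{\left(n \right)} = - \frac{7}{n} + n \left(- \frac{1}{5}\right) = - \frac{7}{n} - \frac{n}{5}$)
$F{\left(r{\left(6 \right)} \right)} \left(-71\right) 72 = \left(- \frac{7}{3} - \frac{3}{5}\right) \left(-71\right) 72 = \left(- \frac{44}{15}\right) \left(-71\right) 72 = \frac{3124}{15} \cdot 72 = \frac{74976}{5}$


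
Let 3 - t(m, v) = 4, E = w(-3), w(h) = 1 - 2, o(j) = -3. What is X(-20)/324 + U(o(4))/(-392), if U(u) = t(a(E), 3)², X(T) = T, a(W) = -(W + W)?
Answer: -2041/31752 ≈ -0.064279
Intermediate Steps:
w(h) = -1
E = -1
a(W) = -2*W
t(m, v) = -1 (t(m, v) = 3 - 1*4 = 3 - 4 = -1)
U(u) = 1 (U(u) = (-1)² = 1)
X(-20)/324 + U(o(4))/(-392) = -20/324 + 1/(-392) = -20*1/324 + 1*(-1/392) = -5/81 - 1/392 = -2041/31752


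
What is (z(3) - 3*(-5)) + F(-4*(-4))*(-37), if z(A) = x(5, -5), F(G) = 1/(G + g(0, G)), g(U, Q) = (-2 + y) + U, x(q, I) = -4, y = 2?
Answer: 139/16 ≈ 8.6875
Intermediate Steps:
g(U, Q) = U (g(U, Q) = (-2 + 2) + U = 0 + U = U)
F(G) = 1/G (F(G) = 1/(G + 0) = 1/G)
z(A) = -4
(z(3) - 3*(-5)) + F(-4*(-4))*(-37) = (-4 - 3*(-5)) - 37/(-4*(-4)) = (-4 + 15) - 37/16 = 11 + (1/16)*(-37) = 11 - 37/16 = 139/16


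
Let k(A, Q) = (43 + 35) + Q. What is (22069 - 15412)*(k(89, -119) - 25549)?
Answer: -170352630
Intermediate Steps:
k(A, Q) = 78 + Q
(22069 - 15412)*(k(89, -119) - 25549) = (22069 - 15412)*((78 - 119) - 25549) = 6657*(-41 - 25549) = 6657*(-25590) = -170352630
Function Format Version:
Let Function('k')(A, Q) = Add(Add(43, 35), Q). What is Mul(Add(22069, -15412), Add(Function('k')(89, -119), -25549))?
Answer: -170352630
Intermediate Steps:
Function('k')(A, Q) = Add(78, Q)
Mul(Add(22069, -15412), Add(Function('k')(89, -119), -25549)) = Mul(Add(22069, -15412), Add(Add(78, -119), -25549)) = Mul(6657, Add(-41, -25549)) = Mul(6657, -25590) = -170352630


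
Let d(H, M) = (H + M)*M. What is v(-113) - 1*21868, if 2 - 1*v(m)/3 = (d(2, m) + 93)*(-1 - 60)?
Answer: 2290526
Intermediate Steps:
d(H, M) = M*(H + M)
v(m) = 17025 + 183*m*(2 + m) (v(m) = 6 - 3*(m*(2 + m) + 93)*(-1 - 60) = 6 - 3*(93 + m*(2 + m))*(-61) = 6 - 3*(-5673 - 61*m*(2 + m)) = 6 + (17019 + 183*m*(2 + m)) = 17025 + 183*m*(2 + m))
v(-113) - 1*21868 = (17025 + 183*(-113)*(2 - 113)) - 1*21868 = (17025 + 183*(-113)*(-111)) - 21868 = (17025 + 2295369) - 21868 = 2312394 - 21868 = 2290526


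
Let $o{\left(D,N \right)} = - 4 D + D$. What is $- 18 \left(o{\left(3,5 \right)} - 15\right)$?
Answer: $432$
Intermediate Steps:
$o{\left(D,N \right)} = - 3 D$
$- 18 \left(o{\left(3,5 \right)} - 15\right) = - 18 \left(\left(-3\right) 3 - 15\right) = - 18 \left(-9 - 15\right) = \left(-18\right) \left(-24\right) = 432$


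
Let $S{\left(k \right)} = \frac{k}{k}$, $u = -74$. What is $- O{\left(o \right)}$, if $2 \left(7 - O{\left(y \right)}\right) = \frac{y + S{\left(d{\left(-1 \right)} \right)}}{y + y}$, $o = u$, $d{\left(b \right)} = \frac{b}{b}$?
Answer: $- \frac{1999}{296} \approx -6.7534$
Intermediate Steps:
$d{\left(b \right)} = 1$
$o = -74$
$S{\left(k \right)} = 1$
$O{\left(y \right)} = 7 - \frac{1 + y}{4 y}$ ($O{\left(y \right)} = 7 - \frac{\left(y + 1\right) \frac{1}{y + y}}{2} = 7 - \frac{\left(1 + y\right) \frac{1}{2 y}}{2} = 7 - \frac{\frac{1}{2} \frac{1}{y} \left(1 + y\right)}{2} = 7 - \frac{1 + y}{4 y}$)
$- O{\left(o \right)} = - \frac{-1 + 27 \left(-74\right)}{4 \left(-74\right)} = - \frac{\left(-1\right) \left(-1 - 1998\right)}{4 \cdot 74} = - \frac{\left(-1\right) \left(-1999\right)}{4 \cdot 74} = \left(-1\right) \frac{1999}{296} = - \frac{1999}{296}$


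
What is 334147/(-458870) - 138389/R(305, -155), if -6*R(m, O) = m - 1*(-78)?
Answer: 380887384279/175747210 ≈ 2167.2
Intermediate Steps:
R(m, O) = -13 - m/6 (R(m, O) = -(m - 1*(-78))/6 = -(m + 78)/6 = -(78 + m)/6 = -13 - m/6)
334147/(-458870) - 138389/R(305, -155) = 334147/(-458870) - 138389/(-13 - ⅙*305) = 334147*(-1/458870) - 138389/(-13 - 305/6) = -334147/458870 - 138389/(-383/6) = -334147/458870 - 138389*(-6/383) = -334147/458870 + 830334/383 = 380887384279/175747210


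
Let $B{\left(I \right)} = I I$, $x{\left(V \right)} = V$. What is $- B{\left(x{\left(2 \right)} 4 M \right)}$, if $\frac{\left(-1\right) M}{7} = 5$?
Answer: $-78400$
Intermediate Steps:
$M = -35$ ($M = \left(-7\right) 5 = -35$)
$B{\left(I \right)} = I^{2}$
$- B{\left(x{\left(2 \right)} 4 M \right)} = - \left(2 \cdot 4 \left(-35\right)\right)^{2} = - \left(8 \left(-35\right)\right)^{2} = - \left(-280\right)^{2} = \left(-1\right) 78400 = -78400$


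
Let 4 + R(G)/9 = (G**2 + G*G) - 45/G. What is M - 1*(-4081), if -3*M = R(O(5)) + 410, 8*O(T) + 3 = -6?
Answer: 367559/96 ≈ 3828.7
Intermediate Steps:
O(T) = -9/8 (O(T) = -3/8 + (1/8)*(-6) = -3/8 - 3/4 = -9/8)
R(G) = -36 - 405/G + 18*G**2 (R(G) = -36 + 9*((G**2 + G*G) - 45/G) = -36 + 9*((G**2 + G**2) - 45/G) = -36 + 9*(2*G**2 - 45/G) = -36 + 9*(-45/G + 2*G**2) = -36 + (-405/G + 18*G**2) = -36 - 405/G + 18*G**2)
M = -24217/96 (M = -((-36 - 405/(-9/8) + 18*(-9/8)**2) + 410)/3 = -((-36 - 405*(-8/9) + 18*(81/64)) + 410)/3 = -((-36 + 360 + 729/32) + 410)/3 = -(11097/32 + 410)/3 = -1/3*24217/32 = -24217/96 ≈ -252.26)
M - 1*(-4081) = -24217/96 - 1*(-4081) = -24217/96 + 4081 = 367559/96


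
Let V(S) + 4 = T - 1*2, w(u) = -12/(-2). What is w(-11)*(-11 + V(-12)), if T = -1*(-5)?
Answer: -72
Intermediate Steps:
T = 5
w(u) = 6 (w(u) = -12*(-½) = 6)
V(S) = -1 (V(S) = -4 + (5 - 1*2) = -4 + (5 - 2) = -4 + 3 = -1)
w(-11)*(-11 + V(-12)) = 6*(-11 - 1) = 6*(-12) = -72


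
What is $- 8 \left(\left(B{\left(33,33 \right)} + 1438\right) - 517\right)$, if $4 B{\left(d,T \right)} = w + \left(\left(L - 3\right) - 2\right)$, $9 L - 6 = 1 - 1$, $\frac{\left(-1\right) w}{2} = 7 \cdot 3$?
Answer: $- \frac{21826}{3} \approx -7275.3$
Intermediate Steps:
$w = -42$ ($w = - 2 \cdot 7 \cdot 3 = \left(-2\right) 21 = -42$)
$L = \frac{2}{3}$ ($L = \frac{2}{3} + \frac{1 - 1}{9} = \frac{2}{3} + \frac{1}{9} \cdot 0 = \frac{2}{3} + 0 = \frac{2}{3} \approx 0.66667$)
$B{\left(d,T \right)} = - \frac{139}{12}$ ($B{\left(d,T \right)} = \frac{-42 + \left(\left(\frac{2}{3} - 3\right) - 2\right)}{4} = \frac{-42 - \frac{13}{3}}{4} = \frac{1}{4} \left(- \frac{139}{3}\right) = - \frac{139}{12}$)
$- 8 \left(\left(B{\left(33,33 \right)} + 1438\right) - 517\right) = - 8 \left(\left(- \frac{139}{12} + 1438\right) - 517\right) = - 8 \left(\frac{17117}{12} - 517\right) = \left(-8\right) \frac{10913}{12} = - \frac{21826}{3}$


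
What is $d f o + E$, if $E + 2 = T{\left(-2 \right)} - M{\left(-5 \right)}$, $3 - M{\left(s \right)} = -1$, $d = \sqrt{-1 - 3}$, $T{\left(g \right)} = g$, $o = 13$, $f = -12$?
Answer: $-8 - 312 i \approx -8.0 - 312.0 i$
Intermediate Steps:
$d = 2 i$ ($d = \sqrt{-4} = 2 i \approx 2.0 i$)
$M{\left(s \right)} = 4$ ($M{\left(s \right)} = 3 - -1 = 3 + 1 = 4$)
$E = -8$ ($E = -2 - 6 = -8$)
$d f o + E = 2 i \left(-12\right) 13 - 8 = - 24 i 13 - 8 = - 312 i - 8 = -8 - 312 i$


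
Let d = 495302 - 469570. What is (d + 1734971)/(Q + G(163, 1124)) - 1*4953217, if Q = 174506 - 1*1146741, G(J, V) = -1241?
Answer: -229611411095/46356 ≈ -4.9532e+6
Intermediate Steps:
d = 25732
Q = -972235 (Q = 174506 - 1146741 = -972235)
(d + 1734971)/(Q + G(163, 1124)) - 1*4953217 = (25732 + 1734971)/(-972235 - 1241) - 1*4953217 = 1760703/(-973476) - 4953217 = 1760703*(-1/973476) - 4953217 = -83843/46356 - 4953217 = -229611411095/46356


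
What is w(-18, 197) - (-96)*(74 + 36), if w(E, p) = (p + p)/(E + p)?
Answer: 1890634/179 ≈ 10562.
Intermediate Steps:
w(E, p) = 2*p/(E + p) (w(E, p) = (2*p)/(E + p) = 2*p/(E + p))
w(-18, 197) - (-96)*(74 + 36) = 2*197/(-18 + 197) - (-96)*(74 + 36) = 2*197/179 - (-96)*110 = 2*197*(1/179) - 1*(-10560) = 394/179 + 10560 = 1890634/179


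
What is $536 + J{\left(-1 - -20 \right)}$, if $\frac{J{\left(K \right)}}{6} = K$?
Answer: $650$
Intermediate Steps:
$J{\left(K \right)} = 6 K$
$536 + J{\left(-1 - -20 \right)} = 536 + 6 \left(-1 - -20\right) = 536 + 6 \left(-1 + 20\right) = 536 + 6 \cdot 19 = 536 + 114 = 650$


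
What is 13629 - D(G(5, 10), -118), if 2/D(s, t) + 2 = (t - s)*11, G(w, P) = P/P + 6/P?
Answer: 44893931/3294 ≈ 13629.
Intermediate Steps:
G(w, P) = 1 + 6/P
D(s, t) = 2/(-2 - 11*s + 11*t) (D(s, t) = 2/(-2 + (t - s)*11) = 2/(-2 + (-11*s + 11*t)) = 2/(-2 - 11*s + 11*t))
13629 - D(G(5, 10), -118) = 13629 - (-2)/(2 - 11*(-118) + 11*((6 + 10)/10)) = 13629 - (-2)/(2 + 1298 + 11*((⅒)*16)) = 13629 - (-2)/(2 + 1298 + 11*(8/5)) = 13629 - (-2)/(2 + 1298 + 88/5) = 13629 - (-2)/6588/5 = 13629 - (-2)*5/6588 = 13629 - 1*(-5/3294) = 13629 + 5/3294 = 44893931/3294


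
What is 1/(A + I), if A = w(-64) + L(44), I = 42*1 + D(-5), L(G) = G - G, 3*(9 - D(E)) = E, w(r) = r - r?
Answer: 3/158 ≈ 0.018987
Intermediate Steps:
w(r) = 0
D(E) = 9 - E/3
L(G) = 0
I = 158/3 (I = 42*1 + (9 - 1/3*(-5)) = 42 + (9 + 5/3) = 42 + 32/3 = 158/3 ≈ 52.667)
A = 0 (A = 0 + 0 = 0)
1/(A + I) = 1/(0 + 158/3) = 1/(158/3) = 3/158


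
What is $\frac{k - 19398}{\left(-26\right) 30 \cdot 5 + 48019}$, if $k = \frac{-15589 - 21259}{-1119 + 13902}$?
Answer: $- \frac{248001482}{563973177} \approx -0.43974$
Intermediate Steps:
$k = - \frac{36848}{12783} \approx -2.8826$
$\frac{k - 19398}{\left(-26\right) 30 \cdot 5 + 48019} = \frac{- \frac{36848}{12783} - 19398}{\left(-26\right) 30 \cdot 5 + 48019} = - \frac{248001482}{12783 \left(\left(-780\right) 5 + 48019\right)} = - \frac{248001482}{12783 \left(-3900 + 48019\right)} = - \frac{248001482}{12783 \cdot 44119} = \left(- \frac{248001482}{12783}\right) \frac{1}{44119} = - \frac{248001482}{563973177}$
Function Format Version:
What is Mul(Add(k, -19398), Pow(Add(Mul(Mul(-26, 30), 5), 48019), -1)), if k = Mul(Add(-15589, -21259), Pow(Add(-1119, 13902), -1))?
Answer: Rational(-248001482, 563973177) ≈ -0.43974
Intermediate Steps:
k = Rational(-36848, 12783) (k = Mul(-36848, Pow(12783, -1)) = Mul(-36848, Rational(1, 12783)) = Rational(-36848, 12783) ≈ -2.8826)
Mul(Add(k, -19398), Pow(Add(Mul(Mul(-26, 30), 5), 48019), -1)) = Mul(Add(Rational(-36848, 12783), -19398), Pow(Add(Mul(Mul(-26, 30), 5), 48019), -1)) = Mul(Rational(-248001482, 12783), Pow(Add(Mul(-780, 5), 48019), -1)) = Mul(Rational(-248001482, 12783), Pow(Add(-3900, 48019), -1)) = Mul(Rational(-248001482, 12783), Pow(44119, -1)) = Mul(Rational(-248001482, 12783), Rational(1, 44119)) = Rational(-248001482, 563973177)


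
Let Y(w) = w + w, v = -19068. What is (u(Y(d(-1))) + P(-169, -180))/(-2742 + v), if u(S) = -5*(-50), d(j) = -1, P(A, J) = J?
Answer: -7/2181 ≈ -0.0032095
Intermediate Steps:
Y(w) = 2*w
u(S) = 250
(u(Y(d(-1))) + P(-169, -180))/(-2742 + v) = (250 - 180)/(-2742 - 19068) = 70/(-21810) = 70*(-1/21810) = -7/2181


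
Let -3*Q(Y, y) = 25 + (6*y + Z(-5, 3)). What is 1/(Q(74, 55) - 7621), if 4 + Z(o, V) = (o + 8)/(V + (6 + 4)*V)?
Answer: -33/255355 ≈ -0.00012923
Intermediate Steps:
Z(o, V) = -4 + (8 + o)/(11*V) (Z(o, V) = -4 + (o + 8)/(V + (6 + 4)*V) = -4 + (8 + o)/(V + 10*V) = -4 + (8 + o)/((11*V)) = -4 + (8 + o)*(1/(11*V)) = -4 + (8 + o)/(11*V))
Q(Y, y) = -232/33 - 2*y (Q(Y, y) = -(25 + (6*y + (1/11)*(8 - 5 - 44*3)/3))/3 = -(25 + (6*y + (1/11)*(1/3)*(8 - 5 - 132)))/3 = -(25 + (6*y + (1/11)*(1/3)*(-129)))/3 = -(25 + (6*y - 43/11))/3 = -(25 + (-43/11 + 6*y))/3 = -(232/11 + 6*y)/3 = -232/33 - 2*y)
1/(Q(74, 55) - 7621) = 1/((-232/33 - 2*55) - 7621) = 1/((-232/33 - 110) - 7621) = 1/(-3862/33 - 7621) = 1/(-255355/33) = -33/255355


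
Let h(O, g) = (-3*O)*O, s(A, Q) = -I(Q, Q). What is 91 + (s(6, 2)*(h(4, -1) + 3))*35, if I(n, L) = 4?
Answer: 6391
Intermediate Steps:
s(A, Q) = -4 (s(A, Q) = -1*4 = -4)
h(O, g) = -3*O²
91 + (s(6, 2)*(h(4, -1) + 3))*35 = 91 - 4*(-3*4² + 3)*35 = 91 - 4*(-3*16 + 3)*35 = 91 - 4*(-48 + 3)*35 = 91 - 4*(-45)*35 = 91 + 180*35 = 91 + 6300 = 6391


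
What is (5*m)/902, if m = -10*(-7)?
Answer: 175/451 ≈ 0.38803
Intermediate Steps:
m = 70
(5*m)/902 = (5*70)/902 = 350*(1/902) = 175/451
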